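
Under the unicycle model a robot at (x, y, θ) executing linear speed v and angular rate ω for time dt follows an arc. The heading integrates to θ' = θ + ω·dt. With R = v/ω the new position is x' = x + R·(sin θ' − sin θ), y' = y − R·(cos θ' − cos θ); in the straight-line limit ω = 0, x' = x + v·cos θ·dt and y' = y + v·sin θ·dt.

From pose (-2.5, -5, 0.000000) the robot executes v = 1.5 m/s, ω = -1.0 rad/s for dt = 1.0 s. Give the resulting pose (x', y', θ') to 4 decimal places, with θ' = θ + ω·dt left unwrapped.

θ' = 0.0000 + -1.0·1.0 = -1.0000
R = v/ω = 1.5/-1.0 = -1.5000
x' = -2.5 + -1.5000·(sin -1.0000 − sin 0.0000) = -1.2378
y' = -5 − -1.5000·(cos -1.0000 − cos 0.0000) = -5.6895

(-1.2378, -5.6895, -1.0000)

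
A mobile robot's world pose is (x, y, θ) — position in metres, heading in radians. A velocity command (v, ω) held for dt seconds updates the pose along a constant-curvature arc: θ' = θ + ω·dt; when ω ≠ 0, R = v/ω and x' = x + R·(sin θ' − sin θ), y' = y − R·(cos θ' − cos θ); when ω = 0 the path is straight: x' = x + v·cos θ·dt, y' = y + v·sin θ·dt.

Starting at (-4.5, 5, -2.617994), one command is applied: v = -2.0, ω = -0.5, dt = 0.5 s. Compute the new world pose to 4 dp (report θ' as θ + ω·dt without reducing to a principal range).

(-3.5808, 5.3871, -2.8680)

θ' = -2.6180 + -0.5·0.5 = -2.8680
R = v/ω = -2.0/-0.5 = 4.0000
x' = -4.5 + 4.0000·(sin -2.8680 − sin -2.6180) = -3.5808
y' = 5 − 4.0000·(cos -2.8680 − cos -2.6180) = 5.3871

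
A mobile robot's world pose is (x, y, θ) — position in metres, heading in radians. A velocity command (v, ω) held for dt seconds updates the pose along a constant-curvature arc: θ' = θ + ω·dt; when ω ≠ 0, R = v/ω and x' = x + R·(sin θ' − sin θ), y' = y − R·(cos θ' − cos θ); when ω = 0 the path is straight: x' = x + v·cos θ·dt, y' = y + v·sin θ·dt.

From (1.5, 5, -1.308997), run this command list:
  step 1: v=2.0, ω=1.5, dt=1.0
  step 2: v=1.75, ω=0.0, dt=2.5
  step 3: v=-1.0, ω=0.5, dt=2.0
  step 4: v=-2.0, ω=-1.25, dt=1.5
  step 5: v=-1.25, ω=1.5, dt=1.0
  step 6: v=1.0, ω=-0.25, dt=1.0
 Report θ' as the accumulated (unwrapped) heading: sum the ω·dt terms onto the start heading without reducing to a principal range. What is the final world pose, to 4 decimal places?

step 1: θ'=0.1910 (R=1.3333) → pose (3.0410, 4.0360, 0.1910)
step 2: θ'=0.1910 (straight) → pose (7.3365, 4.8666, 0.1910)
step 3: θ'=1.1910 (R=-2.0000) → pose (5.8587, 3.6444, 1.1910)
step 4: θ'=-0.6840 (R=1.6000) → pose (3.3616, 2.9975, -0.6840)
step 5: θ'=0.8160 (R=-0.8333) → pose (2.2281, 2.9226, 0.8160)
step 6: θ'=0.5660 (R=-4.0000) → pose (2.9967, 3.5582, 0.5660)

(2.9967, 3.5582, 0.5660)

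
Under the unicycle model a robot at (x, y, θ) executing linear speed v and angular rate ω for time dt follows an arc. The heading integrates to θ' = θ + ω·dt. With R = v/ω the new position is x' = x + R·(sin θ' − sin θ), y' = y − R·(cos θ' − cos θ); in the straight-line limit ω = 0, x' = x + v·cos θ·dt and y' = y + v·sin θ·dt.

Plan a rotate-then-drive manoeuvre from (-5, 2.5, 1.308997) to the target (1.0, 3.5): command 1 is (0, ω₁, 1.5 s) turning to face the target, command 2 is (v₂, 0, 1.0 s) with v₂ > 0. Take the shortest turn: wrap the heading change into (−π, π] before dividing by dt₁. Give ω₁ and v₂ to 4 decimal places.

heading to target = atan2(3.5−2.5, 1−-5) = 0.1651
Δθ = wrap(0.1651 − 1.3090) = -1.1438; ω₁ = Δθ/dt₁ = -0.7626
distance = √((1−-5)² + (3.5−2.5)²) = 6.0828; v₂ = distance/dt₂ = 6.0828

ω₁ = -0.7626, v₂ = 6.0828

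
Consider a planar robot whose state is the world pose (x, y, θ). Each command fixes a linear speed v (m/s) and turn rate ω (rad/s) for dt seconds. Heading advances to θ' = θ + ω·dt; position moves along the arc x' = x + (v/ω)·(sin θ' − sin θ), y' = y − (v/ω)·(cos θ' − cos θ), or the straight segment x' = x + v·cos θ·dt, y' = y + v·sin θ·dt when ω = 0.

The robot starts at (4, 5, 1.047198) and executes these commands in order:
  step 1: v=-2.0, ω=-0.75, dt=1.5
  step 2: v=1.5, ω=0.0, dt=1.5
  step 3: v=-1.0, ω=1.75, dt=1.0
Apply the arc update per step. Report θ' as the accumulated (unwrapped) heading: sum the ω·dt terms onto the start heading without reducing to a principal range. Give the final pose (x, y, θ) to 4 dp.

(3.1136, 2.8723, 1.6722)

step 1: θ'=-0.0778 (R=2.6667) → pose (1.4833, 3.6747, -0.0778)
step 2: θ'=-0.0778 (straight) → pose (3.7265, 3.4999, -0.0778)
step 3: θ'=1.6722 (R=-0.5714) → pose (3.1136, 2.8723, 1.6722)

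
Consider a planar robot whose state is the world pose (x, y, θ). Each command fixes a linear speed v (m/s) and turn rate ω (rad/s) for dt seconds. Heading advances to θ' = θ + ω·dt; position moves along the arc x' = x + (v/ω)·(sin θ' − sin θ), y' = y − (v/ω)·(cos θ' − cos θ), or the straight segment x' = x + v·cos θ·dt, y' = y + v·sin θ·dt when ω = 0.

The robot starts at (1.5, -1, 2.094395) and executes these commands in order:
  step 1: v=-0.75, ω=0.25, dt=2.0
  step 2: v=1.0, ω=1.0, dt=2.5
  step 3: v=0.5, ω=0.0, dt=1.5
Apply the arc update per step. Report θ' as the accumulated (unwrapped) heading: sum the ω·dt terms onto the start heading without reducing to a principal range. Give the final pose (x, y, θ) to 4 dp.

(1.3686, -3.9847, 5.0944)

step 1: θ'=2.5944 (R=-3.0000) → pose (2.5372, -2.0620, 2.5944)
step 2: θ'=5.0944 (R=1.0000) → pose (1.0890, -3.2887, 5.0944)
step 3: θ'=5.0944 (straight) → pose (1.3686, -3.9847, 5.0944)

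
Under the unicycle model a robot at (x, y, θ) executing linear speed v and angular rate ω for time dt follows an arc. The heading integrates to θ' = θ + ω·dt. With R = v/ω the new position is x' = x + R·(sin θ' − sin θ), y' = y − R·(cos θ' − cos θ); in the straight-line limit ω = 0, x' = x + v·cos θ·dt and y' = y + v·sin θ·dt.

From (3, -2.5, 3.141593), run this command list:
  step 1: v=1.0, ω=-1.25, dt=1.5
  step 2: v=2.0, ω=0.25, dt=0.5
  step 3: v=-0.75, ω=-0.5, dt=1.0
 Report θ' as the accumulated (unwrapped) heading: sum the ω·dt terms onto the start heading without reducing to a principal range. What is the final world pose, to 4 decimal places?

(2.1671, -1.1650, 0.8916)

step 1: θ'=1.2666 (R=-0.8000) → pose (2.2367, -1.4604, 1.2666)
step 2: θ'=1.3916 (R=8.0000) → pose (2.4759, -0.4901, 1.3916)
step 3: θ'=0.8916 (R=1.5000) → pose (2.1671, -1.1650, 0.8916)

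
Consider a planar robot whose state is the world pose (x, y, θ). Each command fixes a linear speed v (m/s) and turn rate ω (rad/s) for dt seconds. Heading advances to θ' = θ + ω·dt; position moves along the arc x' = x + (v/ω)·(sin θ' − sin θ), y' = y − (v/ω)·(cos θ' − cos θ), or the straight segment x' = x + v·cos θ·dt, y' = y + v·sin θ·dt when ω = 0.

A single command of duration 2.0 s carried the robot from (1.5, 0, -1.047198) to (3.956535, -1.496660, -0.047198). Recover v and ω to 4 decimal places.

Δθ = -0.047198 − -1.047198 = 1.000000
ω = Δθ/dt = 1.000000/2.0 = 0.5000
R = Δx/(sin θ' − sin θ) = 3.0000
v = R·ω = 3.0000·0.5000 = 1.5000

v = 1.5000, ω = 0.5000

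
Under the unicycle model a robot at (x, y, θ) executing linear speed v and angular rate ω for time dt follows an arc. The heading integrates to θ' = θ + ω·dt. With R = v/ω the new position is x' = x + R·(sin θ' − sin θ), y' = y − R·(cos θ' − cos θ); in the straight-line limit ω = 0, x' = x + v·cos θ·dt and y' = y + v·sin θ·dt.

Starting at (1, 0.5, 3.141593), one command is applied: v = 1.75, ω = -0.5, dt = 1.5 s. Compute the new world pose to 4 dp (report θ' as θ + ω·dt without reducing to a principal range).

(-1.3857, 1.4391, 2.3916)

θ' = 3.1416 + -0.5·1.5 = 2.3916
R = v/ω = 1.75/-0.5 = -3.5000
x' = 1 + -3.5000·(sin 2.3916 − sin 3.1416) = -1.3857
y' = 0.5 − -3.5000·(cos 2.3916 − cos 3.1416) = 1.4391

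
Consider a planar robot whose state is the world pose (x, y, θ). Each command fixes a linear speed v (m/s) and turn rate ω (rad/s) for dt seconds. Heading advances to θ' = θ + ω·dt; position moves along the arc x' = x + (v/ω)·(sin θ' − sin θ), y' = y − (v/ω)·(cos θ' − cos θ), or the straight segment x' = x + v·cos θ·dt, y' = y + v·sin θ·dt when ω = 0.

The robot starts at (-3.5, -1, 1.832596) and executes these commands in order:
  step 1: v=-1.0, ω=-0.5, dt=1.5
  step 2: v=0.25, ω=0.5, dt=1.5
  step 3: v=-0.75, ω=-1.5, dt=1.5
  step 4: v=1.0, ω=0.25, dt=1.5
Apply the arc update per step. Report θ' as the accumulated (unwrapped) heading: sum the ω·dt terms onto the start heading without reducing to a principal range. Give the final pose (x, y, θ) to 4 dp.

(-2.8578, -3.0181, -0.0424)

step 1: θ'=1.0826 (R=2.0000) → pose (-3.6655, -2.4557, 1.0826)
step 2: θ'=1.8326 (R=0.5000) → pose (-3.6241, -2.0918, 1.8326)
step 3: θ'=-0.4174 (R=0.5000) → pose (-4.3098, -2.6783, -0.4174)
step 4: θ'=-0.0424 (R=4.0000) → pose (-2.8578, -3.0181, -0.0424)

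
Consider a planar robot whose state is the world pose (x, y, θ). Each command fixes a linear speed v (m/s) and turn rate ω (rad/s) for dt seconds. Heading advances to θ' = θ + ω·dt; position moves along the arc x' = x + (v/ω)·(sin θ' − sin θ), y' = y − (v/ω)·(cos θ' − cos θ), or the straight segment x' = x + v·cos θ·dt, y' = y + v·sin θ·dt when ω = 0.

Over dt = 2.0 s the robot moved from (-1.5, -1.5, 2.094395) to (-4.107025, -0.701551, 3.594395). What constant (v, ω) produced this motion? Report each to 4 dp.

v = 1.5000, ω = 0.7500

Δθ = 3.594395 − 2.094395 = 1.500000
ω = Δθ/dt = 1.500000/2.0 = 0.7500
R = Δx/(sin θ' − sin θ) = 2.0000
v = R·ω = 2.0000·0.7500 = 1.5000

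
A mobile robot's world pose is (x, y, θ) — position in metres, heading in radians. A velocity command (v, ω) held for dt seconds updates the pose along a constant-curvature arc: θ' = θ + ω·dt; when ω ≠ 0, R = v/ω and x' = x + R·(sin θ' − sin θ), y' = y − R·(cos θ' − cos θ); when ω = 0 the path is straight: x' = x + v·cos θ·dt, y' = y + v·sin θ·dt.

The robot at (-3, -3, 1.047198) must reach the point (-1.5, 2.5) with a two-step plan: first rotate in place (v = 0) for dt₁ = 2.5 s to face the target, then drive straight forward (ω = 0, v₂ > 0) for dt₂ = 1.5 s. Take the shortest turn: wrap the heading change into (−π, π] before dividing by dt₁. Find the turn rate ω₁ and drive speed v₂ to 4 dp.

heading to target = atan2(2.5−-3, -1.5−-3) = 1.3045
Δθ = wrap(1.3045 − 1.0472) = 0.2573; ω₁ = Δθ/dt₁ = 0.1029
distance = √((-1.5−-3)² + (2.5−-3)²) = 5.7009; v₂ = distance/dt₂ = 3.8006

ω₁ = 0.1029, v₂ = 3.8006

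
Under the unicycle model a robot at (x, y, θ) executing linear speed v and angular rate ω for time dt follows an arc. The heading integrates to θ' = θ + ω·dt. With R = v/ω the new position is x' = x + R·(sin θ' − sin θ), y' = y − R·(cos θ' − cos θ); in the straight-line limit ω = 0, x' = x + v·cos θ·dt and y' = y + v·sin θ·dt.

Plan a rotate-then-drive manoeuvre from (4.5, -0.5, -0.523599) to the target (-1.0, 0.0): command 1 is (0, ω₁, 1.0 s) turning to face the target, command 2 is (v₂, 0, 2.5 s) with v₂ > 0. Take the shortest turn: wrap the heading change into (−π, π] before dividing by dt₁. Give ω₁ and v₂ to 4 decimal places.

heading to target = atan2(0−-0.5, -1−4.5) = 3.0509
Δθ = wrap(3.0509 − -0.5236) = -2.7087; ω₁ = Δθ/dt₁ = -2.7087
distance = √((-1−4.5)² + (0−-0.5)²) = 5.5227; v₂ = distance/dt₂ = 2.2091

ω₁ = -2.7087, v₂ = 2.2091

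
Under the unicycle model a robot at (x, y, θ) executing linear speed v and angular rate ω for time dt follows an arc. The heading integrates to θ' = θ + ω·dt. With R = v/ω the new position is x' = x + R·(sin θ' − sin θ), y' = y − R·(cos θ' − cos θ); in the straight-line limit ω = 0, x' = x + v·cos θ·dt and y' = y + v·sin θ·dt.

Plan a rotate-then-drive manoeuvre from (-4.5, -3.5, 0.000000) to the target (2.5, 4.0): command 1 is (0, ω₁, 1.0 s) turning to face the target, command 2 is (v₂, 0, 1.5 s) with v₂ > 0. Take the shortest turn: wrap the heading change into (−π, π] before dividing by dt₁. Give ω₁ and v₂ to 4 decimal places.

ω₁ = 0.8199, v₂ = 6.8394

heading to target = atan2(4−-3.5, 2.5−-4.5) = 0.8199
Δθ = wrap(0.8199 − 0.0000) = 0.8199; ω₁ = Δθ/dt₁ = 0.8199
distance = √((2.5−-4.5)² + (4−-3.5)²) = 10.2591; v₂ = distance/dt₂ = 6.8394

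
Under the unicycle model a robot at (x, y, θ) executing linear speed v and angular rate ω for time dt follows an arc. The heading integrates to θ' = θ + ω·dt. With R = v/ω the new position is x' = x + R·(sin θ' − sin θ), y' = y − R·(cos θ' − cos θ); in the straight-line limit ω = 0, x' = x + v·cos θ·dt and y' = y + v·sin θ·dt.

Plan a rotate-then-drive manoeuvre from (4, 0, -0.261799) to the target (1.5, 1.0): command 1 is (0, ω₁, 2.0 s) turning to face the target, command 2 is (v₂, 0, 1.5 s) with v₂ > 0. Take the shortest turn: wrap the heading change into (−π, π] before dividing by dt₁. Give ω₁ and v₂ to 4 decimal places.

ω₁ = 1.5114, v₂ = 1.7951

heading to target = atan2(1−0, 1.5−4) = 2.7611
Δθ = wrap(2.7611 − -0.2618) = 3.0229; ω₁ = Δθ/dt₁ = 1.5114
distance = √((1.5−4)² + (1−0)²) = 2.6926; v₂ = distance/dt₂ = 1.7951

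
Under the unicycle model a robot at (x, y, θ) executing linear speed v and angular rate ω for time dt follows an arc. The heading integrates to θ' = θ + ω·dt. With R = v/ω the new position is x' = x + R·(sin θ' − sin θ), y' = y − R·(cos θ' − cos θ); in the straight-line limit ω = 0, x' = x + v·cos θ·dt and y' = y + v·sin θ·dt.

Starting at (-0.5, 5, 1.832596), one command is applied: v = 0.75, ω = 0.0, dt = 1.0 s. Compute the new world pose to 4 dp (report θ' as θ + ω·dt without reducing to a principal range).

θ' = 1.8326 + 0.0·1.0 = 1.8326
ω = 0 → straight: x' = -0.5 + 0.75·cos(1.8326)·1.0 = -0.6941
y' = 5 + 0.75·sin(1.8326)·1.0 = 5.7244

(-0.6941, 5.7244, 1.8326)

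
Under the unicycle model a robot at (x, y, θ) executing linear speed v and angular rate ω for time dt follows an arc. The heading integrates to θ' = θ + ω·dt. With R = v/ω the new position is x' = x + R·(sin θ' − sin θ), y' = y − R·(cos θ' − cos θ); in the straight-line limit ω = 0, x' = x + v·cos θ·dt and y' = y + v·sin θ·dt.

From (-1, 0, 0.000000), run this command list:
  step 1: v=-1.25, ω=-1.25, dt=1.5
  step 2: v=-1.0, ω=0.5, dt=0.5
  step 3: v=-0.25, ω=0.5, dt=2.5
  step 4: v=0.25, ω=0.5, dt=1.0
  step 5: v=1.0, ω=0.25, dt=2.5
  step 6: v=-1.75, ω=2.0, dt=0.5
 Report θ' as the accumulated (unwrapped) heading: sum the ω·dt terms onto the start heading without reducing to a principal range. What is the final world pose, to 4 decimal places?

step 1: θ'=-1.8750 (R=1.0000) → pose (-1.9541, 1.2995, -1.8750)
step 2: θ'=-1.6250 (R=-2.0000) → pose (-1.8652, 1.7902, -1.6250)
step 3: θ'=-0.3750 (R=-0.5000) → pose (-2.1813, 2.2826, -0.3750)
step 4: θ'=0.1250 (R=0.5000) → pose (-1.9359, 2.2517, 0.1250)
step 5: θ'=0.7500 (R=4.0000) → pose (0.2920, 3.2938, 0.7500)
step 6: θ'=1.7500 (R=-0.8750) → pose (0.0275, 2.4976, 1.7500)

(0.0275, 2.4976, 1.7500)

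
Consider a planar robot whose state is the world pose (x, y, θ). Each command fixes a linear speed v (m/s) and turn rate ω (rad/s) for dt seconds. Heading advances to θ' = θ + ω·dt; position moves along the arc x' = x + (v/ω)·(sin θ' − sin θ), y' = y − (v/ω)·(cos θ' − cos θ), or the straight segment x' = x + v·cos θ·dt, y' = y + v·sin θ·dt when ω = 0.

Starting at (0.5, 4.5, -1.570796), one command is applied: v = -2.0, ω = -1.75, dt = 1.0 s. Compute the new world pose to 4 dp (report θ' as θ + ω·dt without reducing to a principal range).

(1.8466, 5.6246, -3.3208)

θ' = -1.5708 + -1.75·1.0 = -3.3208
R = v/ω = -2.0/-1.75 = 1.1429
x' = 0.5 + 1.1429·(sin -3.3208 − sin -1.5708) = 1.8466
y' = 4.5 − 1.1429·(cos -3.3208 − cos -1.5708) = 5.6246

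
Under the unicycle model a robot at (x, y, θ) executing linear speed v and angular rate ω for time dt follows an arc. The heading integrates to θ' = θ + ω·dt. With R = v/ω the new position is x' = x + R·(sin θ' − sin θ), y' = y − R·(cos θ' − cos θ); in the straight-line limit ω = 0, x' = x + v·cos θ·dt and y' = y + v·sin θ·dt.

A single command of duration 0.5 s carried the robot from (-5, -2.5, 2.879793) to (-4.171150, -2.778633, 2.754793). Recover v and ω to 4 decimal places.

Δθ = 2.754793 − 2.879793 = -0.125000
ω = Δθ/dt = -0.125000/0.5 = -0.2500
R = Δx/(sin θ' − sin θ) = 7.0000
v = R·ω = 7.0000·-0.2500 = -1.7500

v = -1.7500, ω = -0.2500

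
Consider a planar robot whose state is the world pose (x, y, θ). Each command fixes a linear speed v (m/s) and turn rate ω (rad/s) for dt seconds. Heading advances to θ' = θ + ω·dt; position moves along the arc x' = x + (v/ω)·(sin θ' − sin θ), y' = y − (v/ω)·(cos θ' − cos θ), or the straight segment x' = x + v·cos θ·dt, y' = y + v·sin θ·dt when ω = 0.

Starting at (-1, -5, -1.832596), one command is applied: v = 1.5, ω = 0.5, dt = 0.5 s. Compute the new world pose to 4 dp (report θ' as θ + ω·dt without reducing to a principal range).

(-1.1020, -5.7411, -1.5826)

θ' = -1.8326 + 0.5·0.5 = -1.5826
R = v/ω = 1.5/0.5 = 3.0000
x' = -1 + 3.0000·(sin -1.5826 − sin -1.8326) = -1.1020
y' = -5 − 3.0000·(cos -1.5826 − cos -1.8326) = -5.7411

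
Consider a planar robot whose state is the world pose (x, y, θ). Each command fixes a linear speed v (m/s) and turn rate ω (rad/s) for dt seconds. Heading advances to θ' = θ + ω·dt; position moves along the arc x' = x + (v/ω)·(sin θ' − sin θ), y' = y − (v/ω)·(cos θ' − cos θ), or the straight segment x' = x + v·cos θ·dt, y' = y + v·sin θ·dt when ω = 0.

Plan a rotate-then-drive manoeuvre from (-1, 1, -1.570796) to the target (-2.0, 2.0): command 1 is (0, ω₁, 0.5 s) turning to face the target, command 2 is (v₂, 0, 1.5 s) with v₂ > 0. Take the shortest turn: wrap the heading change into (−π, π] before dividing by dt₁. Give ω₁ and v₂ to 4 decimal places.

heading to target = atan2(2−1, -2−-1) = 2.3562
Δθ = wrap(2.3562 − -1.5708) = -2.3562; ω₁ = Δθ/dt₁ = -4.7124
distance = √((-2−-1)² + (2−1)²) = 1.4142; v₂ = distance/dt₂ = 0.9428

ω₁ = -4.7124, v₂ = 0.9428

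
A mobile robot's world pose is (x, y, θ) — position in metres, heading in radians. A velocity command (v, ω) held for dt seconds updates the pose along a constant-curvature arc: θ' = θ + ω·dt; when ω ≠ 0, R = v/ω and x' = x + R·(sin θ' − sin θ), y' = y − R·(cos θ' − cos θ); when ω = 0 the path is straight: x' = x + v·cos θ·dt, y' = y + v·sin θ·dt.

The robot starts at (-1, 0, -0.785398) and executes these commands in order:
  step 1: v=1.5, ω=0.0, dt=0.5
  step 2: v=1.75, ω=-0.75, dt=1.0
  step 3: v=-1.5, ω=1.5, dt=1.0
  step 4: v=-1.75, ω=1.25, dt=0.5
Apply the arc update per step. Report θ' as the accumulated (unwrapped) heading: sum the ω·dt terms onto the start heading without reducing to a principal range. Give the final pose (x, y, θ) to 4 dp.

(-1.5797, -1.3692, 0.5896)

step 1: θ'=-0.7854 (straight) → pose (-0.4697, -0.5303, -0.7854)
step 2: θ'=-1.5354 (R=-2.3333) → pose (0.2123, -2.0977, -1.5354)
step 3: θ'=-0.0354 (R=-1.0000) → pose (-0.7517, -1.1337, -0.0354)
step 4: θ'=0.5896 (R=-1.4000) → pose (-1.5797, -1.3692, 0.5896)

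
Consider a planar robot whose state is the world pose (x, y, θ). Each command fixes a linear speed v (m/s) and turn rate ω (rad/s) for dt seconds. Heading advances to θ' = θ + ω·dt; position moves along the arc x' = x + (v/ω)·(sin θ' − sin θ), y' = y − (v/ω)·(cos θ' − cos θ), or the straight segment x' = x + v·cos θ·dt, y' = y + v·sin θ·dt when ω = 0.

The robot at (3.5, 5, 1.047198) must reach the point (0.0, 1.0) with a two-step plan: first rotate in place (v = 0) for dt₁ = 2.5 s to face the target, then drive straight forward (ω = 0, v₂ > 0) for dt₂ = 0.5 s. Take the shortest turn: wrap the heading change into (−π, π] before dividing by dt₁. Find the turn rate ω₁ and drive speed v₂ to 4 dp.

ω₁ = 1.1785, v₂ = 10.6301

heading to target = atan2(1−5, 0−3.5) = -2.2896
Δθ = wrap(-2.2896 − 1.0472) = 2.9464; ω₁ = Δθ/dt₁ = 1.1785
distance = √((0−3.5)² + (1−5)²) = 5.3151; v₂ = distance/dt₂ = 10.6301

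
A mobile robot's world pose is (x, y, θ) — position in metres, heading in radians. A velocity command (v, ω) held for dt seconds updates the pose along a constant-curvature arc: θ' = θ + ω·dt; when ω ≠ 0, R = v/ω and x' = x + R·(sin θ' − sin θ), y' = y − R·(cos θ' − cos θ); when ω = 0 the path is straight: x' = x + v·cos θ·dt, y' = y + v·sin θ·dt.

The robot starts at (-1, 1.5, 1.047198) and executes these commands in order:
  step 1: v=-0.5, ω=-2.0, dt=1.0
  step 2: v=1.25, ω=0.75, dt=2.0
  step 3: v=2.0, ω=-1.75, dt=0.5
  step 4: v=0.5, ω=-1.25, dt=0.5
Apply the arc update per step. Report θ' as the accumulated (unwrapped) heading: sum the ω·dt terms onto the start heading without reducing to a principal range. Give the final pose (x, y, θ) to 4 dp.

(1.9651, 0.9816, -0.9528)

step 1: θ'=-0.9528 (R=0.2500) → pose (-1.4203, 1.4801, -0.9528)
step 2: θ'=0.5472 (R=1.6667) → pose (0.8053, 1.0225, 0.5472)
step 3: θ'=-0.3278 (R=-1.1429) → pose (1.7679, 1.1285, -0.3278)
step 4: θ'=-0.9528 (R=-0.4000) → pose (1.9651, 0.9816, -0.9528)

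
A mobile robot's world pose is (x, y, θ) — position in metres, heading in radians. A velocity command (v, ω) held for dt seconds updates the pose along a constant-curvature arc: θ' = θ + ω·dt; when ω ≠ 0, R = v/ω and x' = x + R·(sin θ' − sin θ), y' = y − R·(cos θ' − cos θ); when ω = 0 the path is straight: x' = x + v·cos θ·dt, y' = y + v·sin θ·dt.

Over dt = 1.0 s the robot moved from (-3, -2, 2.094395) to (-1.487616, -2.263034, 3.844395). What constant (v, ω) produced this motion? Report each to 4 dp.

v = -1.7500, ω = 1.7500

Δθ = 3.844395 − 2.094395 = 1.750000
ω = Δθ/dt = 1.750000/1.0 = 1.7500
R = Δx/(sin θ' − sin θ) = -1.0000
v = R·ω = -1.0000·1.7500 = -1.7500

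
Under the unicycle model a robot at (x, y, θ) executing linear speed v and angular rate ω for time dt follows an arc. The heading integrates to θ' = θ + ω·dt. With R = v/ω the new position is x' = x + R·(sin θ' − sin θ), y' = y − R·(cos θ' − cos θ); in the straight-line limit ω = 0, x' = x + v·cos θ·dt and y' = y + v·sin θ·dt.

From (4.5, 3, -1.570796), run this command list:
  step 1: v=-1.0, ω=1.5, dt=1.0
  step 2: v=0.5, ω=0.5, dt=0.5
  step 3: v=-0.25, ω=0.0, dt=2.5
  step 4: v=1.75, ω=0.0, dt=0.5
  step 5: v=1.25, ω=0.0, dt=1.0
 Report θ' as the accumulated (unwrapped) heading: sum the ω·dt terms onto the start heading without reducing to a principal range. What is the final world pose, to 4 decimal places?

step 1: θ'=-0.0708 (R=-0.6667) → pose (3.8805, 3.6650, -0.0708)
step 2: θ'=0.1792 (R=1.0000) → pose (4.1295, 3.6785, 0.1792)
step 3: θ'=0.1792 (straight) → pose (3.5145, 3.5671, 0.1792)
step 4: θ'=0.1792 (straight) → pose (4.3755, 3.7231, 0.1792)
step 5: θ'=0.1792 (straight) → pose (5.6055, 3.9459, 0.1792)

(5.6055, 3.9459, 0.1792)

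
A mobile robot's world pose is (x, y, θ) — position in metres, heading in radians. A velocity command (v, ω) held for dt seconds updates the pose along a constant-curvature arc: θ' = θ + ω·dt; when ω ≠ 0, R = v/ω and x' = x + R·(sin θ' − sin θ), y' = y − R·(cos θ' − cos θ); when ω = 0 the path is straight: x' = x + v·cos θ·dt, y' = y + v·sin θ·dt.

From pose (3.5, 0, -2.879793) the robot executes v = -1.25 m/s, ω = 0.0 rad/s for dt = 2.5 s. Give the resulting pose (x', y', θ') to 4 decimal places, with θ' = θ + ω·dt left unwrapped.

θ' = -2.8798 + 0.0·2.5 = -2.8798
ω = 0 → straight: x' = 3.5 + -1.25·cos(-2.8798)·2.5 = 6.5185
y' = 0 + -1.25·sin(-2.8798)·2.5 = 0.8088

(6.5185, 0.8088, -2.8798)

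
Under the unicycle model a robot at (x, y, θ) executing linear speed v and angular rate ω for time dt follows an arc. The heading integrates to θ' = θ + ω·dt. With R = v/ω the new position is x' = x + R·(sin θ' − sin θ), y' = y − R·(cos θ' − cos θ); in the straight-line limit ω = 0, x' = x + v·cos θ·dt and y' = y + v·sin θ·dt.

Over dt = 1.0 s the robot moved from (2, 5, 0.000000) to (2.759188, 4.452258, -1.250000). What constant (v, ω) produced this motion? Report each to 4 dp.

v = 1.0000, ω = -1.2500

Δθ = -1.250000 − 0.000000 = -1.250000
ω = Δθ/dt = -1.250000/1.0 = -1.2500
R = Δx/(sin θ' − sin θ) = -0.8000
v = R·ω = -0.8000·-1.2500 = 1.0000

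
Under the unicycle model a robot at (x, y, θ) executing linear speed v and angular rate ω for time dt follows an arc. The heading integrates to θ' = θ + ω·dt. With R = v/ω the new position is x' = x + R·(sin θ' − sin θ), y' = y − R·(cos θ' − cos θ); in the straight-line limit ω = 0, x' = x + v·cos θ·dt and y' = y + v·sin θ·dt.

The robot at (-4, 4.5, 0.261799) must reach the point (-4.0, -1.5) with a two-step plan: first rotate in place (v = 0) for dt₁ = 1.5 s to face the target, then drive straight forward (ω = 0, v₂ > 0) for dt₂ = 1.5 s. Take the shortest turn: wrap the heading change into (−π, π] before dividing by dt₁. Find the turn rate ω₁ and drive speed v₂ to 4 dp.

heading to target = atan2(-1.5−4.5, -4−-4) = -1.5708
Δθ = wrap(-1.5708 − 0.2618) = -1.8326; ω₁ = Δθ/dt₁ = -1.2217
distance = √((-4−-4)² + (-1.5−4.5)²) = 6.0000; v₂ = distance/dt₂ = 4.0000

ω₁ = -1.2217, v₂ = 4.0000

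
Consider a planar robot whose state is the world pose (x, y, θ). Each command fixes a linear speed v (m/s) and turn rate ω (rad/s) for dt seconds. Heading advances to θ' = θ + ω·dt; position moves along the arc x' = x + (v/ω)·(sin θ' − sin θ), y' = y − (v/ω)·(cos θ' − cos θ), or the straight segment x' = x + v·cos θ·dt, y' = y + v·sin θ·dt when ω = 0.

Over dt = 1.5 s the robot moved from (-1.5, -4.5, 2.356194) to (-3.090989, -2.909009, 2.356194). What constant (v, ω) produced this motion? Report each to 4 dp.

v = 1.5000, ω = 0.0000

Δθ = 2.356194 − 2.356194 = 0.000000
ω = Δθ/dt = 0.000000/1.5 = 0.0000
ω = 0 → v = (Δx·cos θ + Δy·sin θ)/dt = 1.5000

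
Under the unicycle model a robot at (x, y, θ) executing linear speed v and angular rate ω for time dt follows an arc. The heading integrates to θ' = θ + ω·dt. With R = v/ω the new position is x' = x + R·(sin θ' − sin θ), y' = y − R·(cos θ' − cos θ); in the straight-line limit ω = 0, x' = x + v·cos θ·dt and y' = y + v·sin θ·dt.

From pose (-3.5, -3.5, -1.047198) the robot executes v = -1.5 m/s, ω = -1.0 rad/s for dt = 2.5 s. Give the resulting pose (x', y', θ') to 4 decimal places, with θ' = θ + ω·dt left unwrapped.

θ' = -1.0472 + -1.0·2.5 = -3.5472
R = v/ω = -1.5/-1.0 = 1.5000
x' = -3.5 + 1.5000·(sin -3.5472 − sin -1.0472) = -1.6091
y' = -3.5 − 1.5000·(cos -3.5472 − cos -1.0472) = -1.3717

(-1.6091, -1.3717, -3.5472)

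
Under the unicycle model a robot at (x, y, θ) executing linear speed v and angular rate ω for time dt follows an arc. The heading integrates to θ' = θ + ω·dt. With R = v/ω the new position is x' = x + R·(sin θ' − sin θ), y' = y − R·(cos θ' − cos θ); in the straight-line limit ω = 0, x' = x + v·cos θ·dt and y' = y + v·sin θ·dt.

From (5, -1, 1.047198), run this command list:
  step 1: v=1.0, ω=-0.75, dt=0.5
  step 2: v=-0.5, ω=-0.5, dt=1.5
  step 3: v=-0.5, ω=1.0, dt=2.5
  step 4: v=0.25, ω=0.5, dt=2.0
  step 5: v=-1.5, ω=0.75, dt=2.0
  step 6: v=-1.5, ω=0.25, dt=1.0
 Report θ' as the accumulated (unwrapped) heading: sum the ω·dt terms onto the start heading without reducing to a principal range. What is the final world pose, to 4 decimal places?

step 1: θ'=0.6722 (R=-1.3333) → pose (5.3244, -0.6234, 0.6722)
step 2: θ'=-0.0778 (R=1.0000) → pose (4.6240, -0.8379, -0.0778)
step 3: θ'=2.4222 (R=-0.5000) → pose (4.2557, -1.7125, 2.4222)
step 4: θ'=3.4222 (R=0.5000) → pose (3.7877, -1.6082, 3.4222)
step 5: θ'=4.9222 (R=-2.0000) → pose (5.1900, 0.7302, 4.9222)
step 6: θ'=5.1722 (R=-6.0000) → pose (4.6984, 2.1432, 5.1722)

(4.6984, 2.1432, 5.1722)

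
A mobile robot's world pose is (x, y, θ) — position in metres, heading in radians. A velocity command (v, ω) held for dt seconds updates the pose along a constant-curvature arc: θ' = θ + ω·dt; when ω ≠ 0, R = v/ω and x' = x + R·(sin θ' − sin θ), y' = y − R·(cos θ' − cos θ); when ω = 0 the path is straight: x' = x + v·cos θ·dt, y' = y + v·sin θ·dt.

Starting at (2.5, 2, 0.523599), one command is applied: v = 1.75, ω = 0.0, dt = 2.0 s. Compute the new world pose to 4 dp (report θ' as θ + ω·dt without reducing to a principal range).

θ' = 0.5236 + 0.0·2.0 = 0.5236
ω = 0 → straight: x' = 2.5 + 1.75·cos(0.5236)·2.0 = 5.5311
y' = 2 + 1.75·sin(0.5236)·2.0 = 3.7500

(5.5311, 3.7500, 0.5236)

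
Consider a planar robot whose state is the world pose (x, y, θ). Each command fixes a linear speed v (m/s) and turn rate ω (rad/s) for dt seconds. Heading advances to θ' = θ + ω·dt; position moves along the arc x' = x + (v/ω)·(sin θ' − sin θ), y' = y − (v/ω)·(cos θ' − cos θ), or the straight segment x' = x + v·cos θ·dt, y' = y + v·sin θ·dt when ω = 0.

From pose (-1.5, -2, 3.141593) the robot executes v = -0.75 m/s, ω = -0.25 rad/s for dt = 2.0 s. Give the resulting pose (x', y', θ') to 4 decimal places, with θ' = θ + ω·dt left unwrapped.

(-0.0617, -2.3673, 2.6416)

θ' = 3.1416 + -0.25·2.0 = 2.6416
R = v/ω = -0.75/-0.25 = 3.0000
x' = -1.5 + 3.0000·(sin 2.6416 − sin 3.1416) = -0.0617
y' = -2 − 3.0000·(cos 2.6416 − cos 3.1416) = -2.3673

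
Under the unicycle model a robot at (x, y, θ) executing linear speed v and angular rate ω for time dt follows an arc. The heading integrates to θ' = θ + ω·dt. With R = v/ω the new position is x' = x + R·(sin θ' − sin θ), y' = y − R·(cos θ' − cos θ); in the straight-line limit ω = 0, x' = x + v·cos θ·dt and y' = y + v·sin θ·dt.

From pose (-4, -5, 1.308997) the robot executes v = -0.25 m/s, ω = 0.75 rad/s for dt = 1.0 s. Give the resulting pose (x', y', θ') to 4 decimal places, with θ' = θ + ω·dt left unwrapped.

(-3.9724, -5.2426, 2.0590)

θ' = 1.3090 + 0.75·1.0 = 2.0590
R = v/ω = -0.25/0.75 = -0.3333
x' = -4 + -0.3333·(sin 2.0590 − sin 1.3090) = -3.9724
y' = -5 − -0.3333·(cos 2.0590 − cos 1.3090) = -5.2426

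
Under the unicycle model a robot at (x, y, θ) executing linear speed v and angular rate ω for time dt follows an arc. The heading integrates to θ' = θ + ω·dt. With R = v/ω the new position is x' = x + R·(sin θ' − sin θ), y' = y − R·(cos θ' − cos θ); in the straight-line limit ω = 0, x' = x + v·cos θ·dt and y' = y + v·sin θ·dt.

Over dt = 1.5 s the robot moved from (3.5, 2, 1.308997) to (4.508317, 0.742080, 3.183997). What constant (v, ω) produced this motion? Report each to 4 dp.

v = -1.2500, ω = 1.2500

Δθ = 3.183997 − 1.308997 = 1.875000
ω = Δθ/dt = 1.875000/1.5 = 1.2500
R = −Δy/(cos θ' − cos θ) = -1.0000
v = R·ω = -1.0000·1.2500 = -1.2500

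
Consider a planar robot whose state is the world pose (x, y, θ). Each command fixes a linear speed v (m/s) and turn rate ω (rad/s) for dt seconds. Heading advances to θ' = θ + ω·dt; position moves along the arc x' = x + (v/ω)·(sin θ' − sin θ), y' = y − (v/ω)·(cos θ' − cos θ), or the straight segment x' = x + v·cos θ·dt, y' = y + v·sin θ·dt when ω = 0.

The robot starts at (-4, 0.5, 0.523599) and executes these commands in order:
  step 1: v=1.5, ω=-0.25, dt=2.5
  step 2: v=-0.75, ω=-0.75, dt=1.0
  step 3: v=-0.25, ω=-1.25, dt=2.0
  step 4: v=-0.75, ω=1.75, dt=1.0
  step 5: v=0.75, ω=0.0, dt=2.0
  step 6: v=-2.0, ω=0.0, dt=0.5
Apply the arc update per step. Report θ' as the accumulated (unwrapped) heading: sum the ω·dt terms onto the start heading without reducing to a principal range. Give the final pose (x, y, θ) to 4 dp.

step 1: θ'=-0.1014 (R=-6.0000) → pose (-0.3926, 1.2730, -0.1014)
step 2: θ'=-0.8514 (R=1.0000) → pose (-1.0436, 1.6090, -0.8514)
step 3: θ'=-3.3514 (R=0.2000) → pose (-0.8515, 1.9364, -3.3514)
step 4: θ'=-1.6014 (R=-0.4286) → pose (-0.3339, 2.3424, -1.6014)
step 5: θ'=-1.6014 (straight) → pose (-0.3798, 0.8431, -1.6014)
step 6: θ'=-1.6014 (straight) → pose (-0.3492, 1.8427, -1.6014)

(-0.3492, 1.8427, -1.6014)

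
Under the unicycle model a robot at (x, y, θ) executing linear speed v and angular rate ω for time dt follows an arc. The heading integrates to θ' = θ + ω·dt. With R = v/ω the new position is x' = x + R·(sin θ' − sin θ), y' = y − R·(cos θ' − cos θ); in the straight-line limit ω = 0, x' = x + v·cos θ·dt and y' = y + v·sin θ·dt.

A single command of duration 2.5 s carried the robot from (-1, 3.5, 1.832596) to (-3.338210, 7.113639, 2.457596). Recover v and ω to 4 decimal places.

Δθ = 2.457596 − 1.832596 = 0.625000
ω = Δθ/dt = 0.625000/2.5 = 0.2500
R = −Δy/(cos θ' − cos θ) = 7.0000
v = R·ω = 7.0000·0.2500 = 1.7500

v = 1.7500, ω = 0.2500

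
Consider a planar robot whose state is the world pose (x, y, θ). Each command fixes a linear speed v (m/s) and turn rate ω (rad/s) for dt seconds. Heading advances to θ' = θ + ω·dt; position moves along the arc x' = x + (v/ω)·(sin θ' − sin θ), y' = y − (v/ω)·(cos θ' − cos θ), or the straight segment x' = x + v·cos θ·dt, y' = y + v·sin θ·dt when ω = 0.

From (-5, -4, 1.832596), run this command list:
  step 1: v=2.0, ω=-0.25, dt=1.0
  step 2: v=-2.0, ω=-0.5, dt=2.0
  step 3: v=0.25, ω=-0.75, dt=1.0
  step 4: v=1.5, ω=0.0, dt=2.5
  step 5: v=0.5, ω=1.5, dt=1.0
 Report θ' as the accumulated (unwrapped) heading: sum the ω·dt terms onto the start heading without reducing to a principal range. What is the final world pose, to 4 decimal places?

step 1: θ'=1.5826 (R=-8.0000) → pose (-5.2720, -2.0238, 1.5826)
step 2: θ'=0.5826 (R=4.0000) → pose (-7.0710, -5.4112, 0.5826)
step 3: θ'=-0.1674 (R=-0.3333) → pose (-6.8320, -5.3609, -0.1674)
step 4: θ'=-0.1674 (straight) → pose (-3.1345, -5.9857, -0.1674)
step 5: θ'=1.3326 (R=0.3333) → pose (-2.7550, -5.7357, 1.3326)

(-2.7550, -5.7357, 1.3326)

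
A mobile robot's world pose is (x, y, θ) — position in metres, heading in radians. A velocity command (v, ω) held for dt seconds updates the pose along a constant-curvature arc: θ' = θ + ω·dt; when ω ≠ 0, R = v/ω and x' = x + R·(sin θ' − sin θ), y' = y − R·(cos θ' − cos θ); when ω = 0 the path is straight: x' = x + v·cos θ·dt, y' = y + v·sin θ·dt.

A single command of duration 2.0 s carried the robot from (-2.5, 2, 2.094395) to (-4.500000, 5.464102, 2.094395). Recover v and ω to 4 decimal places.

Δθ = 2.094395 − 2.094395 = 0.000000
ω = Δθ/dt = 0.000000/2.0 = 0.0000
ω = 0 → v = (Δx·cos θ + Δy·sin θ)/dt = 2.0000

v = 2.0000, ω = 0.0000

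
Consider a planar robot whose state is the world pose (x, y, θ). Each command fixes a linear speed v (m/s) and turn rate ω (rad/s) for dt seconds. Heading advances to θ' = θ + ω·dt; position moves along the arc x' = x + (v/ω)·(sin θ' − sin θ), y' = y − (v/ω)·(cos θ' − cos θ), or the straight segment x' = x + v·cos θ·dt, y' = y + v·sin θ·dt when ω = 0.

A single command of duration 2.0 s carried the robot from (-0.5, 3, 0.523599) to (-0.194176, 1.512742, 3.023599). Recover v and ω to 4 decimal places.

Δθ = 3.023599 − 0.523599 = 2.500000
ω = Δθ/dt = 2.500000/2.0 = 1.2500
R = −Δy/(cos θ' − cos θ) = -0.8000
v = R·ω = -0.8000·1.2500 = -1.0000

v = -1.0000, ω = 1.2500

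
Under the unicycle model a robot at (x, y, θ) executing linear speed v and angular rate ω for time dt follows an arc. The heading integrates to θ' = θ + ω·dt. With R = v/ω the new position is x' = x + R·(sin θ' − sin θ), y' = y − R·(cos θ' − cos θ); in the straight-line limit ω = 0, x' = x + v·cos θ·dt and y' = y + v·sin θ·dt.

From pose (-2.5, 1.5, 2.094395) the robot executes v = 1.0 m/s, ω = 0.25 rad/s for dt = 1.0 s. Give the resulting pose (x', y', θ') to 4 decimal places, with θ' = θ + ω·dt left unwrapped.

(-3.1025, 2.2949, 2.3444)

θ' = 2.0944 + 0.25·1.0 = 2.3444
R = v/ω = 1.0/0.25 = 4.0000
x' = -2.5 + 4.0000·(sin 2.3444 − sin 2.0944) = -3.1025
y' = 1.5 − 4.0000·(cos 2.3444 − cos 2.0944) = 2.2949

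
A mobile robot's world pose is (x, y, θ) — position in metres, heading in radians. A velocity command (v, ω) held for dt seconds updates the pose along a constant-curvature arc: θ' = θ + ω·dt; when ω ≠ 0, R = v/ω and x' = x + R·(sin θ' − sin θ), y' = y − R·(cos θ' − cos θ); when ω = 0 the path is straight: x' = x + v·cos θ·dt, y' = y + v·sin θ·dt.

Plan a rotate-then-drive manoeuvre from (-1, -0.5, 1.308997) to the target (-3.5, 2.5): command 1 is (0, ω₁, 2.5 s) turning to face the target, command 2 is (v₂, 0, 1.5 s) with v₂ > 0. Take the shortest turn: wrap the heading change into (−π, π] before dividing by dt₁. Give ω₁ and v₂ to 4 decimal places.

ω₁ = 0.3826, v₂ = 2.6034

heading to target = atan2(2.5−-0.5, -3.5−-1) = 2.2655
Δθ = wrap(2.2655 − 1.3090) = 0.9565; ω₁ = Δθ/dt₁ = 0.3826
distance = √((-3.5−-1)² + (2.5−-0.5)²) = 3.9051; v₂ = distance/dt₂ = 2.6034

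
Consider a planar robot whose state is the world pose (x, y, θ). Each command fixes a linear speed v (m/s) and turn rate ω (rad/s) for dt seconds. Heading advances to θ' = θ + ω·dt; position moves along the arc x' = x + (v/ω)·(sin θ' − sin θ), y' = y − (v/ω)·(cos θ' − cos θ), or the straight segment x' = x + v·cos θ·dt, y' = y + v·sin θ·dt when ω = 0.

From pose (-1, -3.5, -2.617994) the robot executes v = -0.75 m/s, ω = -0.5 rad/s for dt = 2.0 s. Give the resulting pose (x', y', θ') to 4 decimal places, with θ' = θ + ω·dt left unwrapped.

θ' = -2.6180 + -0.5·2.0 = -3.6180
R = v/ω = -0.75/-0.5 = 1.5000
x' = -1 + 1.5000·(sin -3.6180 − sin -2.6180) = 0.4379
y' = -3.5 − 1.5000·(cos -3.6180 − cos -2.6180) = -3.4661

(0.4379, -3.4661, -3.6180)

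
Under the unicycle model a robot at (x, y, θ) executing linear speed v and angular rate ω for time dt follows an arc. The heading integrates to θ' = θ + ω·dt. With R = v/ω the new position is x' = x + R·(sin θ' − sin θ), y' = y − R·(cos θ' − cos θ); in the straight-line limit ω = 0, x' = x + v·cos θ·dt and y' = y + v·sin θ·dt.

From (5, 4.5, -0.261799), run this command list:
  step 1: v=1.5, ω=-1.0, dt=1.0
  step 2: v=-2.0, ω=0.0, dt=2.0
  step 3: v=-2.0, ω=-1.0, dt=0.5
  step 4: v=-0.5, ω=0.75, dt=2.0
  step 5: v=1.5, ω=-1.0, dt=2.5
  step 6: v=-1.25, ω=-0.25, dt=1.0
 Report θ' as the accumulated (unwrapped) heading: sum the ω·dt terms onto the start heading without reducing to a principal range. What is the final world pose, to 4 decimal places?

(5.6583, 6.5485, -3.0118)

step 1: θ'=-1.2618 (R=-1.5000) → pose (6.0407, 3.5073, -1.2618)
step 2: θ'=-1.2618 (straight) → pose (4.8243, 7.3178, -1.2618)
step 3: θ'=-1.7618 (R=2.0000) → pose (4.7660, 8.3057, -1.7618)
step 4: θ'=-0.2618 (R=-0.6667) → pose (4.2840, 9.0762, -0.2618)
step 5: θ'=-2.7618 (R=-1.5000) → pose (4.4518, 6.2342, -2.7618)
step 6: θ'=-3.0118 (R=5.0000) → pose (5.6583, 6.5485, -3.0118)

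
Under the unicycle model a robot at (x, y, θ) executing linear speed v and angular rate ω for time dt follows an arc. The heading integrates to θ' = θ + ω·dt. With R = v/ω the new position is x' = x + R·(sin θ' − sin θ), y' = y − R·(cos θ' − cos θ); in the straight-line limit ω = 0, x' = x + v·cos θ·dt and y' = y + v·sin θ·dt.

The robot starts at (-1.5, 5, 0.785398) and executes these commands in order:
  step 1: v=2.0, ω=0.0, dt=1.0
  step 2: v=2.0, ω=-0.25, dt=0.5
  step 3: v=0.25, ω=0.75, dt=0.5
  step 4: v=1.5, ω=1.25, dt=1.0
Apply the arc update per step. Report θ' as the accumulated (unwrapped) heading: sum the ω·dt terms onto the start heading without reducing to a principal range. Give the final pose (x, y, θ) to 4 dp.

(0.6202, 8.5671, 2.2854)

step 1: θ'=0.7854 (straight) → pose (-0.0858, 6.4142, 0.7854)
step 2: θ'=0.6604 (R=-8.0000) → pose (0.6636, 7.0753, 0.6604)
step 3: θ'=1.0354 (R=0.3333) → pose (0.7458, 7.1685, 1.0354)
step 4: θ'=2.2854 (R=1.2000) → pose (0.6202, 8.5671, 2.2854)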